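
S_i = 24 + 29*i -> [24, 53, 82, 111, 140]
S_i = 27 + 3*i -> [27, 30, 33, 36, 39]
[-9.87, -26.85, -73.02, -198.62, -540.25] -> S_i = -9.87*2.72^i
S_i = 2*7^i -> [2, 14, 98, 686, 4802]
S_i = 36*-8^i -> [36, -288, 2304, -18432, 147456]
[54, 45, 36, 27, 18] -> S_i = 54 + -9*i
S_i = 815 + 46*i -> [815, 861, 907, 953, 999]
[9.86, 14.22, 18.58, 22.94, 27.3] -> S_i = 9.86 + 4.36*i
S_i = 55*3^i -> [55, 165, 495, 1485, 4455]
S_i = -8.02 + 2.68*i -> [-8.02, -5.34, -2.66, 0.02, 2.7]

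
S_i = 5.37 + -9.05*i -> [5.37, -3.68, -12.73, -21.78, -30.83]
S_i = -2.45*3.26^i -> [-2.45, -7.99, -26.04, -84.88, -276.72]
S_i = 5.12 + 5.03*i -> [5.12, 10.15, 15.18, 20.21, 25.24]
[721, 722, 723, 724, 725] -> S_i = 721 + 1*i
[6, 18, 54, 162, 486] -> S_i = 6*3^i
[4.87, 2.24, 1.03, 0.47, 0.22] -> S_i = 4.87*0.46^i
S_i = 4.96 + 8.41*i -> [4.96, 13.37, 21.78, 30.19, 38.6]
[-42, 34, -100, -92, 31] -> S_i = Random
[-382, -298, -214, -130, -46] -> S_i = -382 + 84*i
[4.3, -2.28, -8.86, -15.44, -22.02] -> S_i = 4.30 + -6.58*i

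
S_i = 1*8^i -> [1, 8, 64, 512, 4096]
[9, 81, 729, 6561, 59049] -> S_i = 9*9^i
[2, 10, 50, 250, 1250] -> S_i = 2*5^i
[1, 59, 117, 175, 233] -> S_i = 1 + 58*i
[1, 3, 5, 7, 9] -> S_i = 1 + 2*i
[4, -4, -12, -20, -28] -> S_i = 4 + -8*i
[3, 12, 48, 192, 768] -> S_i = 3*4^i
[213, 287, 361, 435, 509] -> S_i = 213 + 74*i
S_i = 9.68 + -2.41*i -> [9.68, 7.27, 4.86, 2.45, 0.04]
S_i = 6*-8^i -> [6, -48, 384, -3072, 24576]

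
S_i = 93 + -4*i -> [93, 89, 85, 81, 77]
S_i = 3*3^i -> [3, 9, 27, 81, 243]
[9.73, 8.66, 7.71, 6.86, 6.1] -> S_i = 9.73*0.89^i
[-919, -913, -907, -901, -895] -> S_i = -919 + 6*i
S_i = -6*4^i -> [-6, -24, -96, -384, -1536]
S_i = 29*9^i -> [29, 261, 2349, 21141, 190269]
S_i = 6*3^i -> [6, 18, 54, 162, 486]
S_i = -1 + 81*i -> [-1, 80, 161, 242, 323]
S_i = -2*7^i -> [-2, -14, -98, -686, -4802]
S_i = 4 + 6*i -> [4, 10, 16, 22, 28]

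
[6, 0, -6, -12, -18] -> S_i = 6 + -6*i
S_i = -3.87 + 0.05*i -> [-3.87, -3.82, -3.77, -3.72, -3.67]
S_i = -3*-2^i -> [-3, 6, -12, 24, -48]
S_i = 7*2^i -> [7, 14, 28, 56, 112]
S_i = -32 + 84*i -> [-32, 52, 136, 220, 304]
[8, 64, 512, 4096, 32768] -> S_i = 8*8^i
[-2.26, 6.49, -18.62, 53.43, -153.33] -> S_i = -2.26*(-2.87)^i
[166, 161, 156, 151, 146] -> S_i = 166 + -5*i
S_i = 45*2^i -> [45, 90, 180, 360, 720]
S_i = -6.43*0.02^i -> [-6.43, -0.13, -0.0, -0.0, -0.0]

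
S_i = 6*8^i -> [6, 48, 384, 3072, 24576]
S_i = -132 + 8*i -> [-132, -124, -116, -108, -100]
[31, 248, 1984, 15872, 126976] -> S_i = 31*8^i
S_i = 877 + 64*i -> [877, 941, 1005, 1069, 1133]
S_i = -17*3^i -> [-17, -51, -153, -459, -1377]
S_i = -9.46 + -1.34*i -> [-9.46, -10.8, -12.14, -13.48, -14.82]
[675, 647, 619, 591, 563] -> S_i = 675 + -28*i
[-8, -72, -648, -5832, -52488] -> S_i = -8*9^i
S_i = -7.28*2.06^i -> [-7.28, -15.0, -30.89, -63.64, -131.1]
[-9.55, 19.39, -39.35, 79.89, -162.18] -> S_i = -9.55*(-2.03)^i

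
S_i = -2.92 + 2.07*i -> [-2.92, -0.85, 1.22, 3.29, 5.36]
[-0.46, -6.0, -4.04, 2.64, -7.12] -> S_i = Random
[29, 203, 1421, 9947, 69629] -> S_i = 29*7^i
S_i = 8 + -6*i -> [8, 2, -4, -10, -16]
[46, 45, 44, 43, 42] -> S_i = 46 + -1*i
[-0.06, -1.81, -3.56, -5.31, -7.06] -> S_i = -0.06 + -1.75*i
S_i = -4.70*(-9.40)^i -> [-4.7, 44.18, -415.29, 3903.74, -36695.2]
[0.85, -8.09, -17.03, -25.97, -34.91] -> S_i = 0.85 + -8.94*i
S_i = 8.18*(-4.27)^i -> [8.18, -34.93, 149.15, -636.85, 2719.35]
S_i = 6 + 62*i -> [6, 68, 130, 192, 254]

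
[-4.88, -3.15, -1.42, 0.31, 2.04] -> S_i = -4.88 + 1.73*i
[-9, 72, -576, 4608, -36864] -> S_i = -9*-8^i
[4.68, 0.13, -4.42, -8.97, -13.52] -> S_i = 4.68 + -4.55*i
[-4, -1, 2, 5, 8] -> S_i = -4 + 3*i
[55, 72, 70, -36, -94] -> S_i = Random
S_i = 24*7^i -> [24, 168, 1176, 8232, 57624]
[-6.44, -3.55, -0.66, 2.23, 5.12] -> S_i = -6.44 + 2.89*i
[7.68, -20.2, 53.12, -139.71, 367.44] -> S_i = 7.68*(-2.63)^i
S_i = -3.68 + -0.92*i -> [-3.68, -4.6, -5.52, -6.44, -7.36]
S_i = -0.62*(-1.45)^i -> [-0.62, 0.9, -1.3, 1.89, -2.74]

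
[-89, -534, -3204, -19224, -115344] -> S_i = -89*6^i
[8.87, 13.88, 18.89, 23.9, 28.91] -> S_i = 8.87 + 5.01*i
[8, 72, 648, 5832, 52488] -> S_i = 8*9^i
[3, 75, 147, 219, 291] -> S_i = 3 + 72*i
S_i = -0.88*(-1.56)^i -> [-0.88, 1.37, -2.14, 3.34, -5.21]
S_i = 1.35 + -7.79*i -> [1.35, -6.44, -14.23, -22.02, -29.81]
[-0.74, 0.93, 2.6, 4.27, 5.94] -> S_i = -0.74 + 1.67*i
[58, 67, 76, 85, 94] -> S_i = 58 + 9*i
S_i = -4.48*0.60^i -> [-4.48, -2.69, -1.61, -0.97, -0.58]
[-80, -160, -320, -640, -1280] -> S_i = -80*2^i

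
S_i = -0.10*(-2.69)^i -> [-0.1, 0.27, -0.72, 1.95, -5.24]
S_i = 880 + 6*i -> [880, 886, 892, 898, 904]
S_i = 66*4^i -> [66, 264, 1056, 4224, 16896]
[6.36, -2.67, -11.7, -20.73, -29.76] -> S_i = 6.36 + -9.03*i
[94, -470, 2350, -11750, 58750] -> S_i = 94*-5^i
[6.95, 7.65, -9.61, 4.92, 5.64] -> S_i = Random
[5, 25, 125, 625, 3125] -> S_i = 5*5^i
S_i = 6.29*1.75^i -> [6.29, 11.01, 19.26, 33.71, 58.99]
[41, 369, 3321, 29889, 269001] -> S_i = 41*9^i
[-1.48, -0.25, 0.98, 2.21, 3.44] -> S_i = -1.48 + 1.23*i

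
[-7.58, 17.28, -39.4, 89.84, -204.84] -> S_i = -7.58*(-2.28)^i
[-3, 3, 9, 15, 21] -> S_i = -3 + 6*i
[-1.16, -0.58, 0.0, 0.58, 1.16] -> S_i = -1.16 + 0.58*i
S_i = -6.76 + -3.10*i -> [-6.76, -9.86, -12.96, -16.06, -19.16]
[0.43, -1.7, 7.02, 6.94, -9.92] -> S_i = Random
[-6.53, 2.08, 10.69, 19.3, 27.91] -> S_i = -6.53 + 8.61*i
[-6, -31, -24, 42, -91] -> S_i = Random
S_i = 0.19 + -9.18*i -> [0.19, -8.99, -18.17, -27.35, -36.53]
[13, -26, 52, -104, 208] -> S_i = 13*-2^i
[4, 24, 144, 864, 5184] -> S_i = 4*6^i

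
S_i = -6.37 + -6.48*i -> [-6.37, -12.85, -19.33, -25.81, -32.29]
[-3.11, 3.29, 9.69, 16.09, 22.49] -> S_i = -3.11 + 6.40*i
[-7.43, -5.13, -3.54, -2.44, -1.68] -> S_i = -7.43*0.69^i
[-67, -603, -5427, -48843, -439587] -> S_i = -67*9^i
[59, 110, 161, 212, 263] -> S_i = 59 + 51*i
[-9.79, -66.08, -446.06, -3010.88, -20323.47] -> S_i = -9.79*6.75^i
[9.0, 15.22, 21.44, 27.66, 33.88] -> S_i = 9.00 + 6.22*i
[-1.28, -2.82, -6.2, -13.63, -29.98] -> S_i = -1.28*2.20^i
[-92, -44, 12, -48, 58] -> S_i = Random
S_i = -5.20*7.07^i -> [-5.2, -36.76, -259.92, -1837.64, -12992.15]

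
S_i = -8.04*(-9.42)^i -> [-8.04, 75.74, -713.44, 6720.61, -63308.16]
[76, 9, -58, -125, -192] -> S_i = 76 + -67*i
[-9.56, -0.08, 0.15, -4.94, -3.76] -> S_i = Random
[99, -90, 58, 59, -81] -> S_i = Random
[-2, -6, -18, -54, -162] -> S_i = -2*3^i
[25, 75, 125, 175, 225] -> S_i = 25 + 50*i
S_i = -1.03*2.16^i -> [-1.03, -2.22, -4.81, -10.38, -22.42]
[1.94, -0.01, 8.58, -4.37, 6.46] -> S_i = Random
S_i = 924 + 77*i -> [924, 1001, 1078, 1155, 1232]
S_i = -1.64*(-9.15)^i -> [-1.64, 15.01, -137.3, 1256.34, -11495.51]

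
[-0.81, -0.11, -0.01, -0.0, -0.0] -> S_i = -0.81*0.13^i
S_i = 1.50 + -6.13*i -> [1.5, -4.63, -10.76, -16.89, -23.02]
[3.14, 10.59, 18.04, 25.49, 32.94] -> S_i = 3.14 + 7.45*i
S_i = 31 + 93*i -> [31, 124, 217, 310, 403]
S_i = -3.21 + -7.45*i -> [-3.21, -10.66, -18.11, -25.56, -33.01]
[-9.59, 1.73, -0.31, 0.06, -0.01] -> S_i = -9.59*(-0.18)^i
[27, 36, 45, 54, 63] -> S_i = 27 + 9*i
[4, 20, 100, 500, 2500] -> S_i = 4*5^i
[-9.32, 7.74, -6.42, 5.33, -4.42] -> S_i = -9.32*(-0.83)^i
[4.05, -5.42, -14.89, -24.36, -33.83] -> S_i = 4.05 + -9.47*i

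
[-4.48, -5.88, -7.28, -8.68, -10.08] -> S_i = -4.48 + -1.40*i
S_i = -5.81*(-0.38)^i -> [-5.81, 2.21, -0.84, 0.32, -0.12]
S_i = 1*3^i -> [1, 3, 9, 27, 81]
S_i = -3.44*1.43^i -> [-3.44, -4.92, -7.03, -10.06, -14.38]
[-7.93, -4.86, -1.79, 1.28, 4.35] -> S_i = -7.93 + 3.07*i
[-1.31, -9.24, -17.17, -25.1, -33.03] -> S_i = -1.31 + -7.93*i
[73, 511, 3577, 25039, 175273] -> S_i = 73*7^i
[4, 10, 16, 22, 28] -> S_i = 4 + 6*i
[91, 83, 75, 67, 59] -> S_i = 91 + -8*i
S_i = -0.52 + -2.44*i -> [-0.52, -2.96, -5.4, -7.84, -10.28]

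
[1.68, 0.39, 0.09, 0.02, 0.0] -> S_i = 1.68*0.23^i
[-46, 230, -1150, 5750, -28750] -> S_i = -46*-5^i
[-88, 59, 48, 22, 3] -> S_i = Random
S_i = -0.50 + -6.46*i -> [-0.5, -6.96, -13.42, -19.88, -26.34]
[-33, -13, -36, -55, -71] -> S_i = Random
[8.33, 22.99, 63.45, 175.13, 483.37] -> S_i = 8.33*2.76^i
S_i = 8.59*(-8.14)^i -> [8.59, -69.92, 569.17, -4633.04, 37712.97]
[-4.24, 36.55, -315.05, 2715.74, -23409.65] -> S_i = -4.24*(-8.62)^i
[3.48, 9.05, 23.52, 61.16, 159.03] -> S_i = 3.48*2.60^i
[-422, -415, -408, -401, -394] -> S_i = -422 + 7*i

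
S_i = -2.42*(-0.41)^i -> [-2.42, 0.99, -0.41, 0.17, -0.07]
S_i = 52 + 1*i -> [52, 53, 54, 55, 56]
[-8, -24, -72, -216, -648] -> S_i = -8*3^i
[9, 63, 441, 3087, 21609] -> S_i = 9*7^i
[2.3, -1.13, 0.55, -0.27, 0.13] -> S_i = 2.30*(-0.49)^i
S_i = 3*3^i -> [3, 9, 27, 81, 243]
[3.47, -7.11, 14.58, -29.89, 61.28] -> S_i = 3.47*(-2.05)^i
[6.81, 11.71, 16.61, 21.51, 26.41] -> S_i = 6.81 + 4.90*i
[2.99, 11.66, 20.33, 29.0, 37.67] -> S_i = 2.99 + 8.67*i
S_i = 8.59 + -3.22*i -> [8.59, 5.37, 2.15, -1.07, -4.29]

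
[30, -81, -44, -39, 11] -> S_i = Random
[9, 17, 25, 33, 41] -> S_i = 9 + 8*i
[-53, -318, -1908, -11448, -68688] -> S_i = -53*6^i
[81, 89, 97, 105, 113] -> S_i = 81 + 8*i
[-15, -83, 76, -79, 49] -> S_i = Random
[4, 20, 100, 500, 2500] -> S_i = 4*5^i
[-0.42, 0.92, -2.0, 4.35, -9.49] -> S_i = -0.42*(-2.18)^i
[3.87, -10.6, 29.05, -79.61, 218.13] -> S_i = 3.87*(-2.74)^i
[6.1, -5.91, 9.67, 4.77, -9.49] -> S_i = Random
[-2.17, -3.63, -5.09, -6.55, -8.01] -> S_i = -2.17 + -1.46*i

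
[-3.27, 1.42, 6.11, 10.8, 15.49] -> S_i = -3.27 + 4.69*i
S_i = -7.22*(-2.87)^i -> [-7.22, 20.72, -59.47, 170.68, -489.85]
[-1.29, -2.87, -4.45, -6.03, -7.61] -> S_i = -1.29 + -1.58*i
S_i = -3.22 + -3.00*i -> [-3.22, -6.22, -9.22, -12.22, -15.22]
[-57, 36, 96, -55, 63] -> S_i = Random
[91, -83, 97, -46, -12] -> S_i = Random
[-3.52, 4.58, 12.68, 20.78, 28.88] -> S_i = -3.52 + 8.10*i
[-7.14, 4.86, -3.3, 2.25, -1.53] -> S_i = -7.14*(-0.68)^i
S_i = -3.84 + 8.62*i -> [-3.84, 4.78, 13.4, 22.02, 30.64]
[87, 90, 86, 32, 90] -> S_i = Random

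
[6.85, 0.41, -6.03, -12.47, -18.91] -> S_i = 6.85 + -6.44*i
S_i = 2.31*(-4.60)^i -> [2.31, -10.63, 48.88, -224.85, 1034.29]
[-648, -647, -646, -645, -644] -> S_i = -648 + 1*i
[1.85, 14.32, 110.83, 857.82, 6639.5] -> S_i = 1.85*7.74^i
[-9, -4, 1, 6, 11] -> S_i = -9 + 5*i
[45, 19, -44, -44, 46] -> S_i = Random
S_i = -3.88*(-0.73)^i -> [-3.88, 2.83, -2.07, 1.51, -1.1]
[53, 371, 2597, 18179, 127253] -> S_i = 53*7^i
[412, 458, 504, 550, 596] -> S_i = 412 + 46*i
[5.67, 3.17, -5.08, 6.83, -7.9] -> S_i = Random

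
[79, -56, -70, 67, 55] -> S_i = Random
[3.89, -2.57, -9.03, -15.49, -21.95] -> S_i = 3.89 + -6.46*i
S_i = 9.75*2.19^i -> [9.75, 21.35, 46.76, 102.41, 224.28]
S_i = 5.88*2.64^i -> [5.88, 15.52, 40.98, 108.19, 285.62]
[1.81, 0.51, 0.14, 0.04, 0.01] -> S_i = 1.81*0.28^i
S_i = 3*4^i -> [3, 12, 48, 192, 768]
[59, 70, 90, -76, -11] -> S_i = Random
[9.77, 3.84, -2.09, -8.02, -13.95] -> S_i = 9.77 + -5.93*i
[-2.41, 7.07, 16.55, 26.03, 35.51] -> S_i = -2.41 + 9.48*i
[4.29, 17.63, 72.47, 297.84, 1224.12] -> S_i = 4.29*4.11^i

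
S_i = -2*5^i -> [-2, -10, -50, -250, -1250]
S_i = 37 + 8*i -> [37, 45, 53, 61, 69]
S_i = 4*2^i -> [4, 8, 16, 32, 64]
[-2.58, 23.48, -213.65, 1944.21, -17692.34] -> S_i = -2.58*(-9.10)^i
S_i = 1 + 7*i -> [1, 8, 15, 22, 29]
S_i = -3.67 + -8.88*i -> [-3.67, -12.55, -21.43, -30.31, -39.19]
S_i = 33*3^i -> [33, 99, 297, 891, 2673]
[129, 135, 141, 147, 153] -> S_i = 129 + 6*i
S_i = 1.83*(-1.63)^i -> [1.83, -2.98, 4.86, -7.93, 12.92]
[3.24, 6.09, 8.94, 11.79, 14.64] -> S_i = 3.24 + 2.85*i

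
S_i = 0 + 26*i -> [0, 26, 52, 78, 104]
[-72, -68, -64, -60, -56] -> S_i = -72 + 4*i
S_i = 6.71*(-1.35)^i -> [6.71, -9.06, 12.23, -16.51, 22.29]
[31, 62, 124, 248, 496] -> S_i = 31*2^i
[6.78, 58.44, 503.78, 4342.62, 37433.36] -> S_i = 6.78*8.62^i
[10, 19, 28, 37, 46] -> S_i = 10 + 9*i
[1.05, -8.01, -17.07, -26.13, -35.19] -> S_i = 1.05 + -9.06*i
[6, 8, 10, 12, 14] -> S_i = 6 + 2*i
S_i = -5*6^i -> [-5, -30, -180, -1080, -6480]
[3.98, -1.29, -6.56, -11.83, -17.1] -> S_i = 3.98 + -5.27*i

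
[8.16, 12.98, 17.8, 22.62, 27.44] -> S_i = 8.16 + 4.82*i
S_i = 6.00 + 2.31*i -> [6.0, 8.31, 10.62, 12.93, 15.24]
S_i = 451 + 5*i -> [451, 456, 461, 466, 471]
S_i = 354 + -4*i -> [354, 350, 346, 342, 338]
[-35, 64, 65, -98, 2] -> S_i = Random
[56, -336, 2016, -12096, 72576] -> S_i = 56*-6^i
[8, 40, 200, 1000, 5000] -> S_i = 8*5^i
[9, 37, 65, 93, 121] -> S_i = 9 + 28*i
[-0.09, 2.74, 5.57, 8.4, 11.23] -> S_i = -0.09 + 2.83*i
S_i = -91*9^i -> [-91, -819, -7371, -66339, -597051]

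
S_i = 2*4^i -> [2, 8, 32, 128, 512]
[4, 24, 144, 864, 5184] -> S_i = 4*6^i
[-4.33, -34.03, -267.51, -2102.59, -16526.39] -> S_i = -4.33*7.86^i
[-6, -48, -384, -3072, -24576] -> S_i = -6*8^i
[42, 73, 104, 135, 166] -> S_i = 42 + 31*i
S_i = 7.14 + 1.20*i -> [7.14, 8.34, 9.54, 10.74, 11.94]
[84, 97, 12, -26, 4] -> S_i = Random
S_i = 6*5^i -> [6, 30, 150, 750, 3750]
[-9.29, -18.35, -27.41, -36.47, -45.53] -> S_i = -9.29 + -9.06*i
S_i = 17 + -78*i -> [17, -61, -139, -217, -295]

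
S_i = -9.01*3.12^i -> [-9.01, -28.11, -87.71, -273.65, -853.77]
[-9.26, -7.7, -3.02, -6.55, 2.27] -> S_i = Random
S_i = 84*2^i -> [84, 168, 336, 672, 1344]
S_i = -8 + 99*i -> [-8, 91, 190, 289, 388]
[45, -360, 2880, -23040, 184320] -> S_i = 45*-8^i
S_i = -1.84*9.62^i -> [-1.84, -17.7, -170.28, -1638.11, -15758.62]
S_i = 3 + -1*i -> [3, 2, 1, 0, -1]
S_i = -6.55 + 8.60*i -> [-6.55, 2.05, 10.65, 19.25, 27.85]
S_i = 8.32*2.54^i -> [8.32, 21.13, 53.68, 136.34, 346.3]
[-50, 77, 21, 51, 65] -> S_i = Random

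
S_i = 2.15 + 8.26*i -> [2.15, 10.41, 18.67, 26.93, 35.19]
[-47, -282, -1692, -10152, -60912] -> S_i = -47*6^i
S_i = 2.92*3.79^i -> [2.92, 11.07, 41.94, 158.96, 602.48]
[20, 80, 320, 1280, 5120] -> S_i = 20*4^i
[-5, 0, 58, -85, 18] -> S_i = Random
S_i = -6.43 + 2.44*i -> [-6.43, -3.99, -1.55, 0.89, 3.33]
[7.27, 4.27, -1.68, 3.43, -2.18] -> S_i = Random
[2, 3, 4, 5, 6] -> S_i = 2 + 1*i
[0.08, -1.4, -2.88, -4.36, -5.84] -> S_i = 0.08 + -1.48*i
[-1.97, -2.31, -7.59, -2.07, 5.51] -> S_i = Random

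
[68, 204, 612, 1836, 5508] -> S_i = 68*3^i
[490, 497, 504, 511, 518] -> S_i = 490 + 7*i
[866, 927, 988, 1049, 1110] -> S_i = 866 + 61*i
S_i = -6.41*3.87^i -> [-6.41, -24.81, -96.0, -371.53, -1437.81]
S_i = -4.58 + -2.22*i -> [-4.58, -6.8, -9.02, -11.24, -13.46]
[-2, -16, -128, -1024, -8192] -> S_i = -2*8^i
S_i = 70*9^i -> [70, 630, 5670, 51030, 459270]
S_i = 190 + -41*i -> [190, 149, 108, 67, 26]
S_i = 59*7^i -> [59, 413, 2891, 20237, 141659]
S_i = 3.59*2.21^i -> [3.59, 7.93, 17.53, 38.75, 85.64]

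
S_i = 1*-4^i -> [1, -4, 16, -64, 256]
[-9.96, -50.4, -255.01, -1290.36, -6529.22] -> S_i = -9.96*5.06^i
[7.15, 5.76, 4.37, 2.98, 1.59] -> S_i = 7.15 + -1.39*i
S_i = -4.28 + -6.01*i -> [-4.28, -10.29, -16.3, -22.31, -28.32]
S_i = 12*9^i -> [12, 108, 972, 8748, 78732]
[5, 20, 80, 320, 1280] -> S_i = 5*4^i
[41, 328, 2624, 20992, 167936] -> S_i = 41*8^i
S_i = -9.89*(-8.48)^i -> [-9.89, 83.87, -711.19, 6030.92, -51142.23]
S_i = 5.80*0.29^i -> [5.8, 1.68, 0.49, 0.14, 0.04]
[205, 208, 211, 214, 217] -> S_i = 205 + 3*i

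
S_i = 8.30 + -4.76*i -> [8.3, 3.54, -1.22, -5.98, -10.74]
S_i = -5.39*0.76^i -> [-5.39, -4.1, -3.11, -2.37, -1.8]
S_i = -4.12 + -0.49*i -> [-4.12, -4.61, -5.1, -5.59, -6.08]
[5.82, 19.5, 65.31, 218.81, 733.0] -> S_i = 5.82*3.35^i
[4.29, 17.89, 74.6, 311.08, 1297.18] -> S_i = 4.29*4.17^i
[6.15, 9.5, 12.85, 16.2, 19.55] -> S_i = 6.15 + 3.35*i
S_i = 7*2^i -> [7, 14, 28, 56, 112]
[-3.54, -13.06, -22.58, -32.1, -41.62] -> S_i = -3.54 + -9.52*i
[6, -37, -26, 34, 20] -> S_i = Random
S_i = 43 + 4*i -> [43, 47, 51, 55, 59]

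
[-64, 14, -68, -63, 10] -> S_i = Random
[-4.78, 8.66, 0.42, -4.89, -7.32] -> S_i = Random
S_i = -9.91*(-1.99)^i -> [-9.91, 19.72, -39.24, 78.1, -155.41]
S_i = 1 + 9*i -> [1, 10, 19, 28, 37]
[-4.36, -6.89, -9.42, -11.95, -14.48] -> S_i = -4.36 + -2.53*i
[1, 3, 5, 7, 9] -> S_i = 1 + 2*i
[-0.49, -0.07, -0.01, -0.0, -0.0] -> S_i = -0.49*0.15^i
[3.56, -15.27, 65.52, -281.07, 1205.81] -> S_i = 3.56*(-4.29)^i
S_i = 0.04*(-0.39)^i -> [0.04, -0.02, 0.01, -0.0, 0.0]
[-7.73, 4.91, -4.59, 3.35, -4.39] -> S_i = Random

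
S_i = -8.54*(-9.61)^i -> [-8.54, 82.07, -788.69, 7579.28, -72836.89]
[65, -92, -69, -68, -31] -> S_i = Random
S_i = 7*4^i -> [7, 28, 112, 448, 1792]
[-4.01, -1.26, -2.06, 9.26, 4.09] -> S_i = Random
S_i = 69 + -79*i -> [69, -10, -89, -168, -247]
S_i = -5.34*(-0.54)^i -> [-5.34, 2.88, -1.56, 0.84, -0.45]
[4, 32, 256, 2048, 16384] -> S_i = 4*8^i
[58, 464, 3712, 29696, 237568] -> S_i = 58*8^i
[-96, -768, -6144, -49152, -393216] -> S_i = -96*8^i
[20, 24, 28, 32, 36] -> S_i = 20 + 4*i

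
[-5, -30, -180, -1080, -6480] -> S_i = -5*6^i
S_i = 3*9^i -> [3, 27, 243, 2187, 19683]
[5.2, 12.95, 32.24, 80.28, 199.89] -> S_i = 5.20*2.49^i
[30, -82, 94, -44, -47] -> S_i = Random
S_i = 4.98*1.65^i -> [4.98, 8.22, 13.56, 22.37, 36.91]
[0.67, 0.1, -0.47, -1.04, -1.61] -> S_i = 0.67 + -0.57*i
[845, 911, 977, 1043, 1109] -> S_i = 845 + 66*i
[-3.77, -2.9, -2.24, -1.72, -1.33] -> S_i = -3.77*0.77^i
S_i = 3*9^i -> [3, 27, 243, 2187, 19683]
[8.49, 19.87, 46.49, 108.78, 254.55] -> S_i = 8.49*2.34^i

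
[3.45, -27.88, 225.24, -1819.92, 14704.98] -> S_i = 3.45*(-8.08)^i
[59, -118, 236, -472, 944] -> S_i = 59*-2^i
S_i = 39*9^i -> [39, 351, 3159, 28431, 255879]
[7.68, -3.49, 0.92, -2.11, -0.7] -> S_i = Random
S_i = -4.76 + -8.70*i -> [-4.76, -13.46, -22.16, -30.86, -39.56]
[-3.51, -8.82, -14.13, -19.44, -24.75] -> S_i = -3.51 + -5.31*i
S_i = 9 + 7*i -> [9, 16, 23, 30, 37]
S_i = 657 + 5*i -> [657, 662, 667, 672, 677]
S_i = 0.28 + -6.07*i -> [0.28, -5.79, -11.86, -17.93, -24.0]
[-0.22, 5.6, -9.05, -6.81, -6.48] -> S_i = Random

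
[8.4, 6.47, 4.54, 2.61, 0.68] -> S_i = 8.40 + -1.93*i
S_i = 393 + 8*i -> [393, 401, 409, 417, 425]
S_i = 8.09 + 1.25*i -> [8.09, 9.34, 10.59, 11.84, 13.09]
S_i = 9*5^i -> [9, 45, 225, 1125, 5625]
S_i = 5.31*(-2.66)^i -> [5.31, -14.12, 37.57, -99.94, 265.84]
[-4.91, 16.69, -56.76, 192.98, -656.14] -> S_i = -4.91*(-3.40)^i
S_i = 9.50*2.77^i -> [9.5, 26.32, 72.89, 201.91, 559.3]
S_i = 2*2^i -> [2, 4, 8, 16, 32]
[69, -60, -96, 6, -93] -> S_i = Random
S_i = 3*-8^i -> [3, -24, 192, -1536, 12288]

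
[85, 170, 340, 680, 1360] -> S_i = 85*2^i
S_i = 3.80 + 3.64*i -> [3.8, 7.44, 11.08, 14.72, 18.36]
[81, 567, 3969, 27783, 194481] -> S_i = 81*7^i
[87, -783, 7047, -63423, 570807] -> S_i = 87*-9^i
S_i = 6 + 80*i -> [6, 86, 166, 246, 326]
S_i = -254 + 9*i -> [-254, -245, -236, -227, -218]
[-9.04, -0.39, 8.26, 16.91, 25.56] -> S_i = -9.04 + 8.65*i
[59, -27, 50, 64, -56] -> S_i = Random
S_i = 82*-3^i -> [82, -246, 738, -2214, 6642]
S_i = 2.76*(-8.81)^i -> [2.76, -24.32, 214.22, -1887.28, 16626.95]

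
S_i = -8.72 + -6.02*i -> [-8.72, -14.74, -20.76, -26.78, -32.8]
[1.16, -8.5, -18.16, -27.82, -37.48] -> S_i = 1.16 + -9.66*i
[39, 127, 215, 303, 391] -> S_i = 39 + 88*i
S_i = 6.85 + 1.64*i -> [6.85, 8.49, 10.13, 11.77, 13.41]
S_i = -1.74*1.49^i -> [-1.74, -2.59, -3.86, -5.76, -8.58]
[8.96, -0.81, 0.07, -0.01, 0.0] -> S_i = 8.96*(-0.09)^i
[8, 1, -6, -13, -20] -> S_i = 8 + -7*i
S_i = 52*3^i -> [52, 156, 468, 1404, 4212]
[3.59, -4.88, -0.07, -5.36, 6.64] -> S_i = Random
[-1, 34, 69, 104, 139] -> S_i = -1 + 35*i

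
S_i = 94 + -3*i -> [94, 91, 88, 85, 82]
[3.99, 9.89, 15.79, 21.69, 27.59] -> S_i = 3.99 + 5.90*i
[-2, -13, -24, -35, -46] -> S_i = -2 + -11*i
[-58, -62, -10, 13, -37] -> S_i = Random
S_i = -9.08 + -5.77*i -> [-9.08, -14.85, -20.62, -26.39, -32.16]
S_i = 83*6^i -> [83, 498, 2988, 17928, 107568]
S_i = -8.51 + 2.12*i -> [-8.51, -6.39, -4.27, -2.15, -0.03]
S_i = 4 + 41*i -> [4, 45, 86, 127, 168]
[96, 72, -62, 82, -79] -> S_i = Random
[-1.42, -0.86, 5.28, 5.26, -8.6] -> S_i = Random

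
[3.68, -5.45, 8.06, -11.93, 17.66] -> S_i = 3.68*(-1.48)^i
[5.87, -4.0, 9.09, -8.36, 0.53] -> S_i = Random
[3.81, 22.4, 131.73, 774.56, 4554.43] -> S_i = 3.81*5.88^i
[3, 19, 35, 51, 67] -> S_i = 3 + 16*i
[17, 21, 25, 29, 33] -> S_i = 17 + 4*i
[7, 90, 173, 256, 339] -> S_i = 7 + 83*i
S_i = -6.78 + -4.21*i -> [-6.78, -10.99, -15.2, -19.41, -23.62]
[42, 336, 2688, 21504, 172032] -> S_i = 42*8^i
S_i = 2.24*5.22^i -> [2.24, 11.69, 61.04, 318.61, 1663.14]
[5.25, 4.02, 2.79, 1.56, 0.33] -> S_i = 5.25 + -1.23*i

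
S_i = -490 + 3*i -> [-490, -487, -484, -481, -478]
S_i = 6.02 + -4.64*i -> [6.02, 1.38, -3.26, -7.9, -12.54]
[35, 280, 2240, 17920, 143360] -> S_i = 35*8^i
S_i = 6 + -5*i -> [6, 1, -4, -9, -14]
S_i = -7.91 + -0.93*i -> [-7.91, -8.84, -9.77, -10.7, -11.63]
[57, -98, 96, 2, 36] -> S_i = Random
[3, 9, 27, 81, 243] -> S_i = 3*3^i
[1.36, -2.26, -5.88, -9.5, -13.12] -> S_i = 1.36 + -3.62*i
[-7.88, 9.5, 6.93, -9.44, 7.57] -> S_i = Random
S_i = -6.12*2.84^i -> [-6.12, -17.38, -49.36, -140.19, -398.13]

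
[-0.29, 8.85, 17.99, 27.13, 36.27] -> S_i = -0.29 + 9.14*i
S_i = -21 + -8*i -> [-21, -29, -37, -45, -53]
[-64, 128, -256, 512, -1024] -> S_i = -64*-2^i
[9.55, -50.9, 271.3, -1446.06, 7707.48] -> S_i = 9.55*(-5.33)^i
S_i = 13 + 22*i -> [13, 35, 57, 79, 101]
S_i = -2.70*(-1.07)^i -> [-2.7, 2.89, -3.09, 3.31, -3.54]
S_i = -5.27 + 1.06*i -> [-5.27, -4.21, -3.15, -2.09, -1.03]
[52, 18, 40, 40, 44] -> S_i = Random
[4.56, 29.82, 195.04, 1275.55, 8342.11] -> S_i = 4.56*6.54^i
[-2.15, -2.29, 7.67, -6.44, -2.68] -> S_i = Random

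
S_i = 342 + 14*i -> [342, 356, 370, 384, 398]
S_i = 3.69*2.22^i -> [3.69, 8.19, 18.19, 40.37, 89.63]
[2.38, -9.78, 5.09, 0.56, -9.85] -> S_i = Random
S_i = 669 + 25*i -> [669, 694, 719, 744, 769]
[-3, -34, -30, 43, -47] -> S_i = Random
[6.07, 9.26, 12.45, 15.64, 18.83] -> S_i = 6.07 + 3.19*i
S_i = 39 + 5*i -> [39, 44, 49, 54, 59]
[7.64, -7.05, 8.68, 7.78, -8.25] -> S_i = Random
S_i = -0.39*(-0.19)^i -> [-0.39, 0.07, -0.01, 0.0, -0.0]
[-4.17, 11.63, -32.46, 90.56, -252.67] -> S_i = -4.17*(-2.79)^i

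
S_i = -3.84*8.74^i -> [-3.84, -33.56, -293.33, -2563.69, -22406.65]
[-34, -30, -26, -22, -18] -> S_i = -34 + 4*i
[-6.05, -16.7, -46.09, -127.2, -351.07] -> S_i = -6.05*2.76^i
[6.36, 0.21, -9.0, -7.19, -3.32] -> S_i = Random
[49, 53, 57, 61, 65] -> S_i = 49 + 4*i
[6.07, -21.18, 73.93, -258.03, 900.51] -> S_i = 6.07*(-3.49)^i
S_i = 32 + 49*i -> [32, 81, 130, 179, 228]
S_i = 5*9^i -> [5, 45, 405, 3645, 32805]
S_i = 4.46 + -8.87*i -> [4.46, -4.41, -13.28, -22.15, -31.02]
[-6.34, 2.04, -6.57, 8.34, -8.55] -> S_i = Random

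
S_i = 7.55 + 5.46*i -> [7.55, 13.01, 18.47, 23.93, 29.39]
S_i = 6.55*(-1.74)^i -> [6.55, -11.4, 19.83, -34.51, 60.04]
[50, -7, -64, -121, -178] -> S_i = 50 + -57*i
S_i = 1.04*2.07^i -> [1.04, 2.15, 4.46, 9.22, 19.09]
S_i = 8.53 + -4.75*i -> [8.53, 3.78, -0.97, -5.72, -10.47]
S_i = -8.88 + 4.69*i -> [-8.88, -4.19, 0.5, 5.19, 9.88]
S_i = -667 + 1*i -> [-667, -666, -665, -664, -663]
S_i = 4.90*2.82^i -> [4.9, 13.82, 38.97, 109.89, 309.88]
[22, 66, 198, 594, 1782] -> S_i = 22*3^i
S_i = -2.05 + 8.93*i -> [-2.05, 6.88, 15.81, 24.74, 33.67]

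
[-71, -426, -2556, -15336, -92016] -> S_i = -71*6^i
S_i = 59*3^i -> [59, 177, 531, 1593, 4779]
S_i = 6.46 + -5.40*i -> [6.46, 1.06, -4.34, -9.74, -15.14]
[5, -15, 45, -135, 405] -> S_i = 5*-3^i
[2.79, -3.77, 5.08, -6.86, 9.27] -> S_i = 2.79*(-1.35)^i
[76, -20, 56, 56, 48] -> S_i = Random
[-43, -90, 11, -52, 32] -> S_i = Random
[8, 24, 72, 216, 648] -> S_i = 8*3^i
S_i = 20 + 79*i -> [20, 99, 178, 257, 336]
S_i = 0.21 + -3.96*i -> [0.21, -3.75, -7.71, -11.67, -15.63]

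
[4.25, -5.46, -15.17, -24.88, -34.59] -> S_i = 4.25 + -9.71*i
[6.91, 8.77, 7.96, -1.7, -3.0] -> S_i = Random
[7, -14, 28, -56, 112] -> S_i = 7*-2^i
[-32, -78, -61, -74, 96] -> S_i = Random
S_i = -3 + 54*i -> [-3, 51, 105, 159, 213]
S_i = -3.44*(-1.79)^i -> [-3.44, 6.16, -11.02, 19.73, -35.32]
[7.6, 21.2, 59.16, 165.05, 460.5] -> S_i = 7.60*2.79^i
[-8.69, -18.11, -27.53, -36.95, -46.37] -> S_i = -8.69 + -9.42*i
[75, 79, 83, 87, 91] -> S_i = 75 + 4*i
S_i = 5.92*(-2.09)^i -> [5.92, -12.37, 25.86, -54.05, 112.96]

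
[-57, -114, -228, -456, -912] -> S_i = -57*2^i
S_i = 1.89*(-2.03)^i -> [1.89, -3.84, 7.79, -15.81, 32.1]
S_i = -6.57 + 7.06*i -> [-6.57, 0.49, 7.55, 14.61, 21.67]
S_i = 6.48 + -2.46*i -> [6.48, 4.02, 1.56, -0.9, -3.36]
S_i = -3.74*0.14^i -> [-3.74, -0.52, -0.07, -0.01, -0.0]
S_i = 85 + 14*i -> [85, 99, 113, 127, 141]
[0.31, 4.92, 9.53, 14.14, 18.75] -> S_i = 0.31 + 4.61*i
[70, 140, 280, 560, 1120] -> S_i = 70*2^i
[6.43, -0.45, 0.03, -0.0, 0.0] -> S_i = 6.43*(-0.07)^i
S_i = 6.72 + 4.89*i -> [6.72, 11.61, 16.5, 21.39, 26.28]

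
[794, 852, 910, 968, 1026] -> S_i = 794 + 58*i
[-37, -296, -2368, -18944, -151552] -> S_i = -37*8^i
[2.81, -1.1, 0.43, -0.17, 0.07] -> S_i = 2.81*(-0.39)^i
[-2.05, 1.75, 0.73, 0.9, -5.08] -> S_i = Random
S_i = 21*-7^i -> [21, -147, 1029, -7203, 50421]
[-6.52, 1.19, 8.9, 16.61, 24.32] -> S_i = -6.52 + 7.71*i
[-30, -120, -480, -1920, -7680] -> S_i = -30*4^i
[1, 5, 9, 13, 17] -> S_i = 1 + 4*i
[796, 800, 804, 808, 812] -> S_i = 796 + 4*i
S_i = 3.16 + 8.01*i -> [3.16, 11.17, 19.18, 27.19, 35.2]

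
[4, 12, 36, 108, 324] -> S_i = 4*3^i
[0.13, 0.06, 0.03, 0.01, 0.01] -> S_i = 0.13*0.46^i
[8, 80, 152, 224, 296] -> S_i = 8 + 72*i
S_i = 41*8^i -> [41, 328, 2624, 20992, 167936]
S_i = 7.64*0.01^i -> [7.64, 0.08, 0.0, 0.0, 0.0]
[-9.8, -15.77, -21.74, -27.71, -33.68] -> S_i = -9.80 + -5.97*i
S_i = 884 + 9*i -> [884, 893, 902, 911, 920]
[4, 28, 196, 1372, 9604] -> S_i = 4*7^i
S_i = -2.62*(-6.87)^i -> [-2.62, 18.0, -123.66, 849.52, -5836.17]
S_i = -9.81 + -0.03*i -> [-9.81, -9.84, -9.87, -9.9, -9.93]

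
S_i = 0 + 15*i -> [0, 15, 30, 45, 60]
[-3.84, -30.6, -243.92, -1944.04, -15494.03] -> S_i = -3.84*7.97^i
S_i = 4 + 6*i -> [4, 10, 16, 22, 28]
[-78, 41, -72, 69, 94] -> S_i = Random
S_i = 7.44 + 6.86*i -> [7.44, 14.3, 21.16, 28.02, 34.88]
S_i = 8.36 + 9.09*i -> [8.36, 17.45, 26.54, 35.63, 44.72]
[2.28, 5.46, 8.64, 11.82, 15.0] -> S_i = 2.28 + 3.18*i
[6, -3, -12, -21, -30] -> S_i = 6 + -9*i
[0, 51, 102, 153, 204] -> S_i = 0 + 51*i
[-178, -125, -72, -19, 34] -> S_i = -178 + 53*i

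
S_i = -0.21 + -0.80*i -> [-0.21, -1.01, -1.81, -2.61, -3.41]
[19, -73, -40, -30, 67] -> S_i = Random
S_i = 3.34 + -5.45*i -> [3.34, -2.11, -7.56, -13.01, -18.46]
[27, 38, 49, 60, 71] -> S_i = 27 + 11*i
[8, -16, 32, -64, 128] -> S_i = 8*-2^i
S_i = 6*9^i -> [6, 54, 486, 4374, 39366]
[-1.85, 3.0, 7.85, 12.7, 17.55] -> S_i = -1.85 + 4.85*i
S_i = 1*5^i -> [1, 5, 25, 125, 625]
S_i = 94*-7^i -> [94, -658, 4606, -32242, 225694]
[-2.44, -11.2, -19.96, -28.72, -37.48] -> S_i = -2.44 + -8.76*i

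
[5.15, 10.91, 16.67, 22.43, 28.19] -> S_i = 5.15 + 5.76*i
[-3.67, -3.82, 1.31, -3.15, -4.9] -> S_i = Random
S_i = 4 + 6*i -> [4, 10, 16, 22, 28]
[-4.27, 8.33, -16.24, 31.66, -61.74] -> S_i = -4.27*(-1.95)^i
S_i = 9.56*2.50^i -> [9.56, 23.9, 59.75, 149.38, 373.44]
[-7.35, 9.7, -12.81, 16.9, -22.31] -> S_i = -7.35*(-1.32)^i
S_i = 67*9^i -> [67, 603, 5427, 48843, 439587]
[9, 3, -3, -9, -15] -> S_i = 9 + -6*i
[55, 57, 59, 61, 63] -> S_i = 55 + 2*i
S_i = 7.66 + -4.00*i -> [7.66, 3.66, -0.34, -4.34, -8.34]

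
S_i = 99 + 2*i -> [99, 101, 103, 105, 107]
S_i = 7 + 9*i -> [7, 16, 25, 34, 43]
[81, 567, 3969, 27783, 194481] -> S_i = 81*7^i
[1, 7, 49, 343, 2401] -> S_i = 1*7^i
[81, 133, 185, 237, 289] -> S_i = 81 + 52*i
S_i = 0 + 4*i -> [0, 4, 8, 12, 16]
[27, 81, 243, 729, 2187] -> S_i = 27*3^i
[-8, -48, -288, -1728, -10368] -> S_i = -8*6^i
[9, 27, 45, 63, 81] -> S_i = 9 + 18*i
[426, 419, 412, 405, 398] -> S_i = 426 + -7*i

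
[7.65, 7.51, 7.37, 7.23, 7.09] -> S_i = 7.65 + -0.14*i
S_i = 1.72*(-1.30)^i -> [1.72, -2.24, 2.91, -3.78, 4.91]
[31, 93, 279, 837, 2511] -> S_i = 31*3^i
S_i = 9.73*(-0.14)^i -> [9.73, -1.36, 0.19, -0.03, 0.0]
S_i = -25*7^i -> [-25, -175, -1225, -8575, -60025]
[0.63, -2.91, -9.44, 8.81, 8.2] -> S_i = Random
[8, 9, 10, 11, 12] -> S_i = 8 + 1*i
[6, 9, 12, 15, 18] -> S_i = 6 + 3*i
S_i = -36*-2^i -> [-36, 72, -144, 288, -576]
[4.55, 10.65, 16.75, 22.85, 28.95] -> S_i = 4.55 + 6.10*i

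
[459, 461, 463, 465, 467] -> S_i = 459 + 2*i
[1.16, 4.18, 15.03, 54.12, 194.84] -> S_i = 1.16*3.60^i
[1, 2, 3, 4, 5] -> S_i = 1 + 1*i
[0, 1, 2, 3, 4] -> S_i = 0 + 1*i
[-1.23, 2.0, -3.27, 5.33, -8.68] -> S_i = -1.23*(-1.63)^i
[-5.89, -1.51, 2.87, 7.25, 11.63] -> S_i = -5.89 + 4.38*i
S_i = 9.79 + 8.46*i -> [9.79, 18.25, 26.71, 35.17, 43.63]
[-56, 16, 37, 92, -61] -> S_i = Random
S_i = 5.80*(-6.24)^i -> [5.8, -36.19, 225.84, -1409.23, 8793.59]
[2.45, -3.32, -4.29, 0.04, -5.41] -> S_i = Random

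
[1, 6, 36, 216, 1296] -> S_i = 1*6^i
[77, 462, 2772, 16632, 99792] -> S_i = 77*6^i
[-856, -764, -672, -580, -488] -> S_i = -856 + 92*i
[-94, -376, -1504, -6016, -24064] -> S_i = -94*4^i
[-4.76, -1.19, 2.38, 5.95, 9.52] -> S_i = -4.76 + 3.57*i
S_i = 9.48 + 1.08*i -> [9.48, 10.56, 11.64, 12.72, 13.8]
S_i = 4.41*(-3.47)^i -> [4.41, -15.3, 53.1, -184.26, 639.38]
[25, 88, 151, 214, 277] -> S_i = 25 + 63*i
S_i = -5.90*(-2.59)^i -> [-5.9, 15.28, -39.58, 102.51, -265.49]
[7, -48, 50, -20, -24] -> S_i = Random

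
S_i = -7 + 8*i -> [-7, 1, 9, 17, 25]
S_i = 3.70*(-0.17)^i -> [3.7, -0.63, 0.11, -0.02, 0.0]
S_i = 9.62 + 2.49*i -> [9.62, 12.11, 14.6, 17.09, 19.58]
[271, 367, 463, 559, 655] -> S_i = 271 + 96*i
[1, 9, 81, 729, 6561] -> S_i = 1*9^i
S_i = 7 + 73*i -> [7, 80, 153, 226, 299]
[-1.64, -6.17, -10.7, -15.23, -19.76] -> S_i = -1.64 + -4.53*i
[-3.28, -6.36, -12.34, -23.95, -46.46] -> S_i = -3.28*1.94^i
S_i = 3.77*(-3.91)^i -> [3.77, -14.74, 57.64, -225.36, 881.15]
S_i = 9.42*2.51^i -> [9.42, 23.64, 59.35, 148.96, 373.89]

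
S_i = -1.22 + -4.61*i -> [-1.22, -5.83, -10.44, -15.05, -19.66]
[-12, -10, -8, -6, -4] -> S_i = -12 + 2*i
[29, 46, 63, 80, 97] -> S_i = 29 + 17*i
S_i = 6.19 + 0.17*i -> [6.19, 6.36, 6.53, 6.7, 6.87]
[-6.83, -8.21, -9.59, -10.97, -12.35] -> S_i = -6.83 + -1.38*i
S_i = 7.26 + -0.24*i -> [7.26, 7.02, 6.78, 6.54, 6.3]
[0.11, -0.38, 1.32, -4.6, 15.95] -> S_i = 0.11*(-3.47)^i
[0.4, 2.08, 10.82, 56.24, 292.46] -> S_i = 0.40*5.20^i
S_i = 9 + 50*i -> [9, 59, 109, 159, 209]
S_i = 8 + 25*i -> [8, 33, 58, 83, 108]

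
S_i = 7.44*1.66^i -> [7.44, 12.35, 20.5, 34.03, 56.49]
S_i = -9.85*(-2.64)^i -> [-9.85, 26.0, -68.65, 181.24, -478.47]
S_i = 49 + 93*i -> [49, 142, 235, 328, 421]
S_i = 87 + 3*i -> [87, 90, 93, 96, 99]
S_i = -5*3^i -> [-5, -15, -45, -135, -405]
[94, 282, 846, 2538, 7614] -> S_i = 94*3^i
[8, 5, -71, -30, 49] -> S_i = Random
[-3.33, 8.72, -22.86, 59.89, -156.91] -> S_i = -3.33*(-2.62)^i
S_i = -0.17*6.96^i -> [-0.17, -1.18, -8.24, -57.32, -398.92]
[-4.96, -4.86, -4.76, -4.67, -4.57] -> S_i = -4.96*0.98^i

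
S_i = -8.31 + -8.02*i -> [-8.31, -16.33, -24.35, -32.37, -40.39]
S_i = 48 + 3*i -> [48, 51, 54, 57, 60]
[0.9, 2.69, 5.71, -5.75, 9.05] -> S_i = Random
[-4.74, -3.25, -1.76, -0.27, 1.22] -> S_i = -4.74 + 1.49*i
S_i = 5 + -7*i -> [5, -2, -9, -16, -23]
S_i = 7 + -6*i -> [7, 1, -5, -11, -17]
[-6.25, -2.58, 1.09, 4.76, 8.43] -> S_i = -6.25 + 3.67*i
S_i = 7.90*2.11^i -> [7.9, 16.67, 35.17, 74.21, 156.59]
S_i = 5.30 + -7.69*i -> [5.3, -2.39, -10.08, -17.77, -25.46]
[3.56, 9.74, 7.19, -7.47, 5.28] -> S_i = Random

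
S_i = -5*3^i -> [-5, -15, -45, -135, -405]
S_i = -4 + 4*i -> [-4, 0, 4, 8, 12]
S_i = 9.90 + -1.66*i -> [9.9, 8.24, 6.58, 4.92, 3.26]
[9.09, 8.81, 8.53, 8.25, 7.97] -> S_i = 9.09 + -0.28*i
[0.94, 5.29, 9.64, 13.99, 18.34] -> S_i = 0.94 + 4.35*i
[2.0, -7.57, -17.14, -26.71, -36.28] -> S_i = 2.00 + -9.57*i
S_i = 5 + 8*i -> [5, 13, 21, 29, 37]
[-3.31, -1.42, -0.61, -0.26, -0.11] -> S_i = -3.31*0.43^i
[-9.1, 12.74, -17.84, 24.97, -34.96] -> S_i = -9.10*(-1.40)^i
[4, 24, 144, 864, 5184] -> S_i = 4*6^i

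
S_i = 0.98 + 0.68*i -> [0.98, 1.66, 2.34, 3.02, 3.7]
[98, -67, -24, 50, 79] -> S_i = Random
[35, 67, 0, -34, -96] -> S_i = Random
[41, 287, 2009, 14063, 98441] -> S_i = 41*7^i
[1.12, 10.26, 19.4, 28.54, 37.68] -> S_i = 1.12 + 9.14*i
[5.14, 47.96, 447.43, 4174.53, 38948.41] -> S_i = 5.14*9.33^i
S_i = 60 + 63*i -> [60, 123, 186, 249, 312]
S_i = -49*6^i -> [-49, -294, -1764, -10584, -63504]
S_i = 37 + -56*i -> [37, -19, -75, -131, -187]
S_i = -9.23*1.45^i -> [-9.23, -13.38, -19.41, -28.14, -40.8]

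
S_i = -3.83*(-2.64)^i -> [-3.83, 10.11, -26.69, 70.47, -186.04]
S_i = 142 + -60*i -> [142, 82, 22, -38, -98]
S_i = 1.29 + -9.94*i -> [1.29, -8.65, -18.59, -28.53, -38.47]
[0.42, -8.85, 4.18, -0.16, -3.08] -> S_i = Random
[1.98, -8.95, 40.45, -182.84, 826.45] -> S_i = 1.98*(-4.52)^i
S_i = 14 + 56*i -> [14, 70, 126, 182, 238]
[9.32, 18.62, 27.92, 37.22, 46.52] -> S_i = 9.32 + 9.30*i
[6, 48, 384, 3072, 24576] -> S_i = 6*8^i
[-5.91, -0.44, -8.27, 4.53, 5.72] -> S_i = Random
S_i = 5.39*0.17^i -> [5.39, 0.92, 0.16, 0.03, 0.0]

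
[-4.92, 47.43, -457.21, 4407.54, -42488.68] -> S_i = -4.92*(-9.64)^i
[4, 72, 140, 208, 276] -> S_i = 4 + 68*i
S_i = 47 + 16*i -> [47, 63, 79, 95, 111]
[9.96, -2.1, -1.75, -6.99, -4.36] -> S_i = Random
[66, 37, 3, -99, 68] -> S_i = Random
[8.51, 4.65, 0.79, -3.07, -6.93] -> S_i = 8.51 + -3.86*i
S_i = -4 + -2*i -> [-4, -6, -8, -10, -12]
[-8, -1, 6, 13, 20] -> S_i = -8 + 7*i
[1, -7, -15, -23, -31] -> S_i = 1 + -8*i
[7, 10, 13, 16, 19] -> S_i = 7 + 3*i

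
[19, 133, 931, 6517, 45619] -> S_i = 19*7^i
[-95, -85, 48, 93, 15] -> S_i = Random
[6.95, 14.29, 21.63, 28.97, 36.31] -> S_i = 6.95 + 7.34*i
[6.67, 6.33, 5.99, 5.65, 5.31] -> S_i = 6.67 + -0.34*i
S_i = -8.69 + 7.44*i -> [-8.69, -1.25, 6.19, 13.63, 21.07]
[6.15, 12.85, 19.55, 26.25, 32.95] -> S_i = 6.15 + 6.70*i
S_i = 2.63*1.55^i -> [2.63, 4.08, 6.32, 9.79, 15.18]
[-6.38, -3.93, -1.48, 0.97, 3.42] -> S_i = -6.38 + 2.45*i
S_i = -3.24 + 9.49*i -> [-3.24, 6.25, 15.74, 25.23, 34.72]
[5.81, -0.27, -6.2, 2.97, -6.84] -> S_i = Random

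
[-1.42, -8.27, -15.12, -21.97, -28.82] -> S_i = -1.42 + -6.85*i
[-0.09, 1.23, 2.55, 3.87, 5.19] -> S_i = -0.09 + 1.32*i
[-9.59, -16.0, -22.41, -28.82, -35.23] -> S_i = -9.59 + -6.41*i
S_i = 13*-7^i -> [13, -91, 637, -4459, 31213]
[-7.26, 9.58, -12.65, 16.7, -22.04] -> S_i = -7.26*(-1.32)^i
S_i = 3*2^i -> [3, 6, 12, 24, 48]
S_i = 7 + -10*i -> [7, -3, -13, -23, -33]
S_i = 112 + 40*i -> [112, 152, 192, 232, 272]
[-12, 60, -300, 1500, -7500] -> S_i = -12*-5^i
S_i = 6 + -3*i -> [6, 3, 0, -3, -6]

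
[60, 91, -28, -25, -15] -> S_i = Random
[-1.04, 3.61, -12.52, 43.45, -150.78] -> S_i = -1.04*(-3.47)^i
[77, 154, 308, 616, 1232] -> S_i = 77*2^i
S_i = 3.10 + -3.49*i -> [3.1, -0.39, -3.88, -7.37, -10.86]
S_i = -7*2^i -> [-7, -14, -28, -56, -112]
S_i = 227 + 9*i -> [227, 236, 245, 254, 263]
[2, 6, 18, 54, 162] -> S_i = 2*3^i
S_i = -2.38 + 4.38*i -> [-2.38, 2.0, 6.38, 10.76, 15.14]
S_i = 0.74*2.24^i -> [0.74, 1.66, 3.71, 8.32, 18.63]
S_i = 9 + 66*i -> [9, 75, 141, 207, 273]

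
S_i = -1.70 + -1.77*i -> [-1.7, -3.47, -5.24, -7.01, -8.78]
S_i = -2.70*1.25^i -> [-2.7, -3.38, -4.22, -5.27, -6.59]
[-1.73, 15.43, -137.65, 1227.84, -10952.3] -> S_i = -1.73*(-8.92)^i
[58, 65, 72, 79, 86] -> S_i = 58 + 7*i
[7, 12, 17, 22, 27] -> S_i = 7 + 5*i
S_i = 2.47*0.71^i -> [2.47, 1.75, 1.25, 0.88, 0.63]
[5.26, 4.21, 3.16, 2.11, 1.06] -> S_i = 5.26 + -1.05*i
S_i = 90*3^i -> [90, 270, 810, 2430, 7290]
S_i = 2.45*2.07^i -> [2.45, 5.07, 10.5, 21.73, 44.98]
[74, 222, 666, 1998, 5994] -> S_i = 74*3^i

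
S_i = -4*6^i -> [-4, -24, -144, -864, -5184]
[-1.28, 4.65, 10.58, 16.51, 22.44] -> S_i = -1.28 + 5.93*i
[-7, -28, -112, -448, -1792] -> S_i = -7*4^i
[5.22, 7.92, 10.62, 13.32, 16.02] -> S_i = 5.22 + 2.70*i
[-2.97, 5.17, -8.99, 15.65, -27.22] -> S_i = -2.97*(-1.74)^i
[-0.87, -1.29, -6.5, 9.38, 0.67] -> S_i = Random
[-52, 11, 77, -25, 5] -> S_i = Random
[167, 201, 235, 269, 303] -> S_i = 167 + 34*i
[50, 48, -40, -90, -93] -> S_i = Random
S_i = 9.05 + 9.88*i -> [9.05, 18.93, 28.81, 38.69, 48.57]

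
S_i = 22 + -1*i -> [22, 21, 20, 19, 18]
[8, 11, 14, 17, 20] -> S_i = 8 + 3*i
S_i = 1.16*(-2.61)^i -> [1.16, -3.03, 7.9, -20.62, 53.83]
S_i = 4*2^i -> [4, 8, 16, 32, 64]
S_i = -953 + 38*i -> [-953, -915, -877, -839, -801]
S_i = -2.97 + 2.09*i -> [-2.97, -0.88, 1.21, 3.3, 5.39]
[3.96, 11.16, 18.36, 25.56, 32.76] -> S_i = 3.96 + 7.20*i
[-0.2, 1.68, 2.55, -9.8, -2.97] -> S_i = Random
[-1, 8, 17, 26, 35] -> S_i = -1 + 9*i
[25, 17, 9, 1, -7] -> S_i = 25 + -8*i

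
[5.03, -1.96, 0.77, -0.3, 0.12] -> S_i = 5.03*(-0.39)^i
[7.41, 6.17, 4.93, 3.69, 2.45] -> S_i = 7.41 + -1.24*i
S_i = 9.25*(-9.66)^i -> [9.25, -89.36, 863.17, -8338.22, 80547.16]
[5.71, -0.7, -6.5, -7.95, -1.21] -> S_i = Random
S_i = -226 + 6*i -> [-226, -220, -214, -208, -202]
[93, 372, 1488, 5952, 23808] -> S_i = 93*4^i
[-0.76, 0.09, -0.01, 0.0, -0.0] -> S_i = -0.76*(-0.12)^i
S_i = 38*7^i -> [38, 266, 1862, 13034, 91238]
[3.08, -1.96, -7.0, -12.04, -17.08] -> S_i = 3.08 + -5.04*i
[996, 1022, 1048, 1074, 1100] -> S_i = 996 + 26*i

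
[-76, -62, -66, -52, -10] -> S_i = Random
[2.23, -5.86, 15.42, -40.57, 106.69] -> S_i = 2.23*(-2.63)^i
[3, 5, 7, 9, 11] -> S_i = 3 + 2*i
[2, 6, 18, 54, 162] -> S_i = 2*3^i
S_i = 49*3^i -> [49, 147, 441, 1323, 3969]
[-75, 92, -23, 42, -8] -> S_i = Random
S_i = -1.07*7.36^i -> [-1.07, -7.88, -57.96, -426.6, -3139.75]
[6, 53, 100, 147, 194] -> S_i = 6 + 47*i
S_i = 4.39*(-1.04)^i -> [4.39, -4.57, 4.75, -4.94, 5.14]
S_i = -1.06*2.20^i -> [-1.06, -2.33, -5.13, -11.29, -24.83]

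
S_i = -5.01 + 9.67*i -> [-5.01, 4.66, 14.33, 24.0, 33.67]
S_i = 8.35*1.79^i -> [8.35, 14.95, 26.75, 47.89, 85.72]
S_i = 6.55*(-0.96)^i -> [6.55, -6.29, 6.04, -5.8, 5.56]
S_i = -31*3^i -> [-31, -93, -279, -837, -2511]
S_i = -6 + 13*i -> [-6, 7, 20, 33, 46]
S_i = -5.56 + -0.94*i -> [-5.56, -6.5, -7.44, -8.38, -9.32]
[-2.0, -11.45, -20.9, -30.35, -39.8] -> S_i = -2.00 + -9.45*i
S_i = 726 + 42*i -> [726, 768, 810, 852, 894]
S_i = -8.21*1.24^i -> [-8.21, -10.18, -12.62, -15.65, -19.41]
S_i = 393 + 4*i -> [393, 397, 401, 405, 409]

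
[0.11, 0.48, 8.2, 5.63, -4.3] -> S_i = Random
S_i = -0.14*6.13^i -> [-0.14, -0.86, -5.26, -32.25, -197.68]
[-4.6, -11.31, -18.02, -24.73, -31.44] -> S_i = -4.60 + -6.71*i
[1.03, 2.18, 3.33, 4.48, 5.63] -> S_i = 1.03 + 1.15*i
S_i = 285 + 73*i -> [285, 358, 431, 504, 577]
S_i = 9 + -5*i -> [9, 4, -1, -6, -11]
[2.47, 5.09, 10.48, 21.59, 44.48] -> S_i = 2.47*2.06^i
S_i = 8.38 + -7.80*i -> [8.38, 0.58, -7.22, -15.02, -22.82]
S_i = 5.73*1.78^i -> [5.73, 10.2, 18.15, 32.32, 57.52]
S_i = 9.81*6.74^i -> [9.81, 66.12, 445.64, 3003.65, 20244.57]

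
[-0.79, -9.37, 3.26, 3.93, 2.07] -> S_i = Random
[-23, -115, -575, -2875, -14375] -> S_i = -23*5^i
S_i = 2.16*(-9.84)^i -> [2.16, -21.25, 209.14, -2057.97, 20250.43]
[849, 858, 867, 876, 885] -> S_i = 849 + 9*i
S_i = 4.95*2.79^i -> [4.95, 13.81, 38.53, 107.5, 299.93]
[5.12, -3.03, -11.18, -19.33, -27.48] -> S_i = 5.12 + -8.15*i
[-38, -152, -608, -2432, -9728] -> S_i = -38*4^i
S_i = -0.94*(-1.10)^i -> [-0.94, 1.03, -1.14, 1.25, -1.38]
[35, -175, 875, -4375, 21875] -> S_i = 35*-5^i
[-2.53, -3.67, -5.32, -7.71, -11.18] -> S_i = -2.53*1.45^i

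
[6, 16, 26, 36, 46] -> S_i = 6 + 10*i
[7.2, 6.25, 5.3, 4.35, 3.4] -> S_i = 7.20 + -0.95*i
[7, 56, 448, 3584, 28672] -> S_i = 7*8^i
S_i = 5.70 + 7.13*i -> [5.7, 12.83, 19.96, 27.09, 34.22]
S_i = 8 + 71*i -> [8, 79, 150, 221, 292]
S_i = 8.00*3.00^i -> [8.0, 24.0, 72.0, 216.0, 648.0]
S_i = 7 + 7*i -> [7, 14, 21, 28, 35]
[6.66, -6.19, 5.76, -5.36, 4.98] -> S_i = 6.66*(-0.93)^i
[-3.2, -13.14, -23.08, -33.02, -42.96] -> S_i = -3.20 + -9.94*i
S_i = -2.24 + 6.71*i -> [-2.24, 4.47, 11.18, 17.89, 24.6]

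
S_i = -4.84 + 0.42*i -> [-4.84, -4.42, -4.0, -3.58, -3.16]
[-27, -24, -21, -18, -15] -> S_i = -27 + 3*i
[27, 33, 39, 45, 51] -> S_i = 27 + 6*i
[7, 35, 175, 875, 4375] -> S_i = 7*5^i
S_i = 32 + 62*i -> [32, 94, 156, 218, 280]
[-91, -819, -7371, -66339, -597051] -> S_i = -91*9^i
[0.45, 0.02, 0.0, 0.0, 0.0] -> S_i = 0.45*0.04^i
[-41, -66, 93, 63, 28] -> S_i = Random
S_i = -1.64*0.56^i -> [-1.64, -0.92, -0.51, -0.29, -0.16]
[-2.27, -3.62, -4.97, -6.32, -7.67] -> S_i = -2.27 + -1.35*i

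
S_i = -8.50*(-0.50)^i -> [-8.5, 4.25, -2.12, 1.06, -0.53]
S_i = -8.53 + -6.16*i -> [-8.53, -14.69, -20.85, -27.01, -33.17]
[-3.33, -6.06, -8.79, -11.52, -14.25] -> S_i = -3.33 + -2.73*i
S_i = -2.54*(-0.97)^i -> [-2.54, 2.46, -2.39, 2.32, -2.25]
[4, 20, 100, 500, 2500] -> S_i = 4*5^i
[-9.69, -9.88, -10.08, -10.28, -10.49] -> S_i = -9.69*1.02^i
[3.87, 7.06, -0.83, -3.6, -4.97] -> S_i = Random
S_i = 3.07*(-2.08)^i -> [3.07, -6.39, 13.28, -27.63, 57.46]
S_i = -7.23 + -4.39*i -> [-7.23, -11.62, -16.01, -20.4, -24.79]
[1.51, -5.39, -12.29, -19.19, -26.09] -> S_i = 1.51 + -6.90*i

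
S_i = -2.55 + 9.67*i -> [-2.55, 7.12, 16.79, 26.46, 36.13]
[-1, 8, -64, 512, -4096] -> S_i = -1*-8^i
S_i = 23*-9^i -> [23, -207, 1863, -16767, 150903]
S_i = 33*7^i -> [33, 231, 1617, 11319, 79233]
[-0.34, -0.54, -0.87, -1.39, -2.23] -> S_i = -0.34*1.60^i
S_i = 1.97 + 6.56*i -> [1.97, 8.53, 15.09, 21.65, 28.21]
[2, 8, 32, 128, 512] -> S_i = 2*4^i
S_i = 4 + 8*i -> [4, 12, 20, 28, 36]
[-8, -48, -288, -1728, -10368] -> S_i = -8*6^i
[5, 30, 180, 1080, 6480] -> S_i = 5*6^i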